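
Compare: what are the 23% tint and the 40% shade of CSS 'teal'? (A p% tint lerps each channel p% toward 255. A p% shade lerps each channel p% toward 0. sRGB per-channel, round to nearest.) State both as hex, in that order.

CSS teal is rgb(0, 128, 128).
23% tint:
  R: 0 + 58.65 = 58.65 → 59
  G: 128 + 29.21 = 157.21 → 157
  B: 128 + 29.21 = 157.21 → 157
  → #3B9D9D
40% shade:
  R: 0 + 0.4×(0−0) = 0 + 0 = 0 → 0
  G: 128 + 0.4×(0−128) = 128 − 51.2 = 76.8 → 77
  B: 128 + 0.4×(0−128) = 128 − 51.2 = 76.8 → 77
  → #004D4D

#3B9D9D, #004D4D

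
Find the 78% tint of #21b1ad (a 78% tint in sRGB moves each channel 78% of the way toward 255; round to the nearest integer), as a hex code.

#21b1ad is rgb(33, 177, 173).
A 78% tint moves each channel 78% toward 255:
  R: 33 + 0.78×(255−33) = 33 + 173.16 = 206.16 → 206
  G: 177 + 60.84 = 237.84 → 238
  B: 173 + 63.96 = 236.96 → 237
rgb(206, 238, 237) = #ceeeed.

#ceeeed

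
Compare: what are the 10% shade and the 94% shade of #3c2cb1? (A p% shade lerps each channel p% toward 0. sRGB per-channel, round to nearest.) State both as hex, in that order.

#3c2cb1 is rgb(60, 44, 177).
10% shade:
  R: 60 + 0.1×(0−60) = 60 − 6 = 54 → 54
  G: 44 + 0.1×(0−44) = 44 − 4.4 = 39.6 → 40
  B: 177 − 17.7 = 159.3 → 159
  → #36289f
94% shade:
  R: 60 + 0.94×(0−60) = 60 − 56.4 = 3.6 → 4
  G: 44 + 0.94×(0−44) = 44 − 41.36 = 2.64 → 3
  B: 177 + 0.94×(0−177) = 177 − 166.38 = 10.62 → 11
  → #04030b

#36289f, #04030b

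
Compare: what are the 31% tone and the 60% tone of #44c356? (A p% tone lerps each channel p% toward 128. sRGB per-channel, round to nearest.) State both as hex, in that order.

#44c356 is rgb(68, 195, 86).
31% tone:
  R: 68 + 0.31×(128−68) = 68 + 18.6 = 86.6 → 87
  G: 195 + 0.31×(128−195) = 195 − 20.77 = 174.23 → 174
  B: 86 + 13.02 = 99.02 → 99
  → #57ae63
60% tone:
  R: 68 + 0.6×(128−68) = 68 + 36 = 104 → 104
  G: 195 + 0.6×(128−195) = 195 − 40.2 = 154.8 → 155
  B: 86 + 0.6×(128−86) = 86 + 25.2 = 111.2 → 111
  → #689b6f

#57ae63, #689b6f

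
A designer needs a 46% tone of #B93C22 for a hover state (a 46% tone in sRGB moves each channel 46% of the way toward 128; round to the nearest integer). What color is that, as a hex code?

#9F5B4D

#B93C22 is rgb(185, 60, 34).
A 46% tone moves each channel 46% toward 128:
  R: 185 + 0.46×(128−185) = 185 − 26.22 = 158.78 → 159
  G: 60 + 31.28 = 91.28 → 91
  B: 34 + 0.46×(128−34) = 34 + 43.24 = 77.24 → 77
rgb(159, 91, 77) = #9F5B4D.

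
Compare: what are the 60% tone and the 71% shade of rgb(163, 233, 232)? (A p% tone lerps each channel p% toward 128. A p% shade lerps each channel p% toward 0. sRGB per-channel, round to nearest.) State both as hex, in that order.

#8EAAAA, #2F4443

60% tone:
  R: 163 + 0.6×(128−163) = 163 − 21 = 142 → 142
  G: 233 + 0.6×(128−233) = 233 − 63 = 170 → 170
  B: 232 − 62.4 = 169.6 → 170
  → #8EAAAA
71% shade:
  R: 163 + 0.71×(0−163) = 163 − 115.73 = 47.27 → 47
  G: 233 − 165.43 = 67.57 → 68
  B: 232 + 0.71×(0−232) = 232 − 164.72 = 67.28 → 67
  → #2F4443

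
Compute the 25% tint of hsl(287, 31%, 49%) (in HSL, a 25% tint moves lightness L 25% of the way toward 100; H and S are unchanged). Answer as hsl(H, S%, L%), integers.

L moves 25% from 49 toward 100: 49 + 12.75 = 61.75 → 62.
H and S are unchanged.

hsl(287, 31%, 62%)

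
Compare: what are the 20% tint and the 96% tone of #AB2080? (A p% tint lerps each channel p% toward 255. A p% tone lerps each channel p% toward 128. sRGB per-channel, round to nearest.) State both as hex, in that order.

#AB2080 is rgb(171, 32, 128).
20% tint:
  R: 171 + 16.8 = 187.8 → 188
  G: 32 + 0.2×(255−32) = 32 + 44.6 = 76.6 → 77
  B: 128 + 0.2×(255−128) = 128 + 25.4 = 153.4 → 153
  → #BC4D99
96% tone:
  R: 171 + 0.96×(128−171) = 171 − 41.28 = 129.72 → 130
  G: 32 + 0.96×(128−32) = 32 + 92.16 = 124.16 → 124
  B: 128 + 0 = 128 → 128
  → #827C80

#BC4D99, #827C80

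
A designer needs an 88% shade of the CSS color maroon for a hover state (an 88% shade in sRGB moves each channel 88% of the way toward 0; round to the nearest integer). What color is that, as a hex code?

#0F0000

CSS maroon is rgb(128, 0, 0).
Lerp each channel 88% toward 0:
  R: 128 + 0.88×(0−128) = 128 − 112.64 = 15.36 → 15
  G: 0 + 0 = 0 → 0
  B: 0 + 0.88×(0−0) = 0 + 0 = 0 → 0
rgb(15, 0, 0) = #0F0000.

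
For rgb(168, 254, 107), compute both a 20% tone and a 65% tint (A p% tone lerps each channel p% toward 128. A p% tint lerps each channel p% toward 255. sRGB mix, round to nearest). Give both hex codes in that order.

#a0e56f, #e1ffcb

20% tone:
  R: 168 + 0.2×(128−168) = 168 − 8 = 160 → 160
  G: 254 + 0.2×(128−254) = 254 − 25.2 = 228.8 → 229
  B: 107 + 4.2 = 111.2 → 111
  → #a0e56f
65% tint:
  R: 168 + 0.65×(255−168) = 168 + 56.55 = 224.55 → 225
  G: 254 + 0.65×(255−254) = 254 + 0.65 = 254.65 → 255
  B: 107 + 0.65×(255−107) = 107 + 96.2 = 203.2 → 203
  → #e1ffcb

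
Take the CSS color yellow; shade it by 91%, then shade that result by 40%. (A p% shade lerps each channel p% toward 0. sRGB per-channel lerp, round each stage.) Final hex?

#0e0e00

CSS yellow is rgb(255, 255, 0).
Lerp each channel 91% toward 0:
  R: 255 + 0.91×(0−255) = 255 − 232.05 = 22.95 → 23
  G: 255 + 0.91×(0−255) = 255 − 232.05 = 22.95 → 23
  B: 0 + 0 = 0 → 0
After the shade: rgb(23, 23, 0) = #171700.
A 40% shade moves each channel 40% toward 0:
  R: 23 + 0.4×(0−23) = 23 − 9.2 = 13.8 → 14
  G: 23 + 0.4×(0−23) = 23 − 9.2 = 13.8 → 14
  B: 0 + 0 = 0 → 0
rgb(14, 14, 0) = #0e0e00.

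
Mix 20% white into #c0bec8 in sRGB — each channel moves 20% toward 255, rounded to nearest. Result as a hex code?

#cdcbd3

#c0bec8 is rgb(192, 190, 200).
Per channel, c → c + 0.2(255 − c):
  R: 192 + 0.2×(255−192) = 192 + 12.6 = 204.6 → 205
  G: 190 + 13 = 203 → 203
  B: 200 + 0.2×(255−200) = 200 + 11 = 211 → 211
rgb(205, 203, 211) = #cdcbd3.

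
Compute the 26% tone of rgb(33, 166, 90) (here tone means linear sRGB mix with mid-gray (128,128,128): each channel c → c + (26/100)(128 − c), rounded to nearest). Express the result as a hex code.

A 26% tone moves each channel 26% toward 128:
  R: 33 + 24.7 = 57.7 → 58
  G: 166 − 9.88 = 156.12 → 156
  B: 90 + 9.88 = 99.88 → 100
rgb(58, 156, 100) = #3a9c64.

#3a9c64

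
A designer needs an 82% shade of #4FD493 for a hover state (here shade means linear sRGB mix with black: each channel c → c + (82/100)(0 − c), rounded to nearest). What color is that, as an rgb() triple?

#4FD493 is rgb(79, 212, 147).
An 82% shade moves each channel 82% toward 0:
  R: 79 + 0.82×(0−79) = 79 − 64.78 = 14.22 → 14
  G: 212 + 0.82×(0−212) = 212 − 173.84 = 38.16 → 38
  B: 147 − 120.54 = 26.46 → 26

rgb(14, 38, 26)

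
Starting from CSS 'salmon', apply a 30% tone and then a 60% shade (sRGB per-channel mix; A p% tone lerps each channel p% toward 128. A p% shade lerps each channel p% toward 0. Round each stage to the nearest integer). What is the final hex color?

CSS salmon is rgb(250, 128, 114).
Lerp each channel 30% toward 128:
  R: 250 + 0.3×(128−250) = 250 − 36.6 = 213.4 → 213
  G: 128 + 0.3×(128−128) = 128 + 0 = 128 → 128
  B: 114 + 4.2 = 118.2 → 118
After the tone: rgb(213, 128, 118) = #d58076.
A 60% shade moves each channel 60% toward 0:
  R: 213 + 0.6×(0−213) = 213 − 127.8 = 85.2 → 85
  G: 128 + 0.6×(0−128) = 128 − 76.8 = 51.2 → 51
  B: 118 + 0.6×(0−118) = 118 − 70.8 = 47.2 → 47
rgb(85, 51, 47) = #55332f.

#55332f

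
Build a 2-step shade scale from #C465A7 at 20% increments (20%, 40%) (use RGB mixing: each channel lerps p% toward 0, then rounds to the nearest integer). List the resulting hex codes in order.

#C465A7 is rgb(196, 101, 167).
20%: (196 − 39.2 = 156.8→157, 101 − 20.2 = 80.8→81, 167 − 33.4 = 133.6→134) → #9D5186
40%: (196 − 78.4 = 117.6→118, 101 − 40.4 = 60.6→61, 167 − 66.8 = 100.2→100) → #763D64

#9D5186, #763D64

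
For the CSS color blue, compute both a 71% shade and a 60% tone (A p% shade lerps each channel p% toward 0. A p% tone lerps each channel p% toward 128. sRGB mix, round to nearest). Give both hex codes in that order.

#00004A, #4D4DB3

CSS blue is rgb(0, 0, 255).
71% shade:
  R: 0 + 0 = 0 → 0
  G: 0 + 0.71×(0−0) = 0 + 0 = 0 → 0
  B: 255 − 181.05 = 73.95 → 74
  → #00004A
60% tone:
  R: 0 + 0.6×(128−0) = 0 + 76.8 = 76.8 → 77
  G: 0 + 76.8 = 76.8 → 77
  B: 255 + 0.6×(128−255) = 255 − 76.2 = 178.8 → 179
  → #4D4DB3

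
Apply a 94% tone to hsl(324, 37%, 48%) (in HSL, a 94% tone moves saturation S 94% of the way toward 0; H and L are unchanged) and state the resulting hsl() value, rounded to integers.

S moves 94% from 37 toward 0: 37 − 34.78 = 2.22 → 2.
H and L are unchanged.

hsl(324, 2%, 48%)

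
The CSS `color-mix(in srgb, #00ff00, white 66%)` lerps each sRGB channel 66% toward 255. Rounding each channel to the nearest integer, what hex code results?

#00ff00 is rgb(0, 255, 0).
A 66% tint moves each channel 66% toward 255:
  R: 0 + 168.3 = 168.3 → 168
  G: 255 + 0.66×(255−255) = 255 + 0 = 255 → 255
  B: 0 + 0.66×(255−0) = 0 + 168.3 = 168.3 → 168
rgb(168, 255, 168) = #a8ffa8.

#a8ffa8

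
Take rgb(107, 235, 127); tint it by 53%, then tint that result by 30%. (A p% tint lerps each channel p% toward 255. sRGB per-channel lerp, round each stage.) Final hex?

#CEF9D5

Lerp each channel 53% toward 255:
  R: 107 + 78.44 = 185.44 → 185
  G: 235 + 0.53×(255−235) = 235 + 10.6 = 245.6 → 246
  B: 127 + 0.53×(255−127) = 127 + 67.84 = 194.84 → 195
After the tint: rgb(185, 246, 195) = #B9F6C3.
Lerp each channel 30% toward 255:
  R: 185 + 21 = 206 → 206
  G: 246 + 0.3×(255−246) = 246 + 2.7 = 248.7 → 249
  B: 195 + 0.3×(255−195) = 195 + 18 = 213 → 213
rgb(206, 249, 213) = #CEF9D5.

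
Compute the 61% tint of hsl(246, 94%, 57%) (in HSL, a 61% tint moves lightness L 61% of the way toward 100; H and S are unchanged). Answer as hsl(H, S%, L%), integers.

hsl(246, 94%, 83%)

L moves 61% from 57 toward 100: 57 + 26.23 = 83.23 → 83.
H and S are unchanged.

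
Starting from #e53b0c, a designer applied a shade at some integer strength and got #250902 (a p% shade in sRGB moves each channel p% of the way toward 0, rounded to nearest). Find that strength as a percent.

#e53b0c is rgb(229, 59, 12); #250902 is rgb(37, 9, 2).
On the R channel (widest range): 37 ≈ 229 + (p/100)(0 − 229), so p ≈ 100×(37 − 229)/(0 − 229) = -19200/-229 = 83.84.
p = 84 reproduces all three channels after rounding.

84%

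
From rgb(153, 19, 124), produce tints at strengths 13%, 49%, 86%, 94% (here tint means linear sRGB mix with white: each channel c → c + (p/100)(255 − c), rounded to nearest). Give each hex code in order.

13%: (153 + 13.26 = 166.26→166, 19 + 30.68 = 49.68→50, 124 + 17.03 = 141.03→141) → #a6328d
49%: (153 + 49.98 = 202.98→203, 19 + 115.64 = 134.64→135, 124 + 64.19 = 188.19→188) → #cb87bc
86%: (153 + 87.72 = 240.72→241, 19 + 202.96 = 221.96→222, 124 + 112.66 = 236.66→237) → #f1deed
94%: (153 + 95.88 = 248.88→249, 19 + 221.84 = 240.84→241, 124 + 123.14 = 247.14→247) → #f9f1f7

#a6328d, #cb87bc, #f1deed, #f9f1f7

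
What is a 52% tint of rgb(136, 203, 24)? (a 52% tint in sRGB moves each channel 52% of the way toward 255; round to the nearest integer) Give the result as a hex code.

#C6E690

Lerp each channel 52% toward 255:
  R: 136 + 0.52×(255−136) = 136 + 61.88 = 197.88 → 198
  G: 203 + 27.04 = 230.04 → 230
  B: 24 + 0.52×(255−24) = 24 + 120.12 = 144.12 → 144
rgb(198, 230, 144) = #C6E690.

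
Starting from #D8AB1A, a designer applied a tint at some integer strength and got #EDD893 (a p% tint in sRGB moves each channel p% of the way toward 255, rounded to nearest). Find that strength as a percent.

#D8AB1A is rgb(216, 171, 26); #EDD893 is rgb(237, 216, 147).
On the B channel (widest range): 147 ≈ 26 + (p/100)(255 − 26), so p ≈ 100×(147 − 26)/(255 − 26) = 12100/229 = 52.84.
p = 53 reproduces all three channels after rounding.

53%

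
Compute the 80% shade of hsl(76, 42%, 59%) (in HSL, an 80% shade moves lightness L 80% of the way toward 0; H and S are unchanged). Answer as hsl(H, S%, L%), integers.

L moves 80% from 59 toward 0: 59 − 47.2 = 11.8 → 12.
H and S are unchanged.

hsl(76, 42%, 12%)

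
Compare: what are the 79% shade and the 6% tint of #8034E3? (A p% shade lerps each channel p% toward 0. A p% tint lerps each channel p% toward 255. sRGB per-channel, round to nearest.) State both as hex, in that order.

#8034E3 is rgb(128, 52, 227).
79% shade:
  R: 128 + 0.79×(0−128) = 128 − 101.12 = 26.88 → 27
  G: 52 + 0.79×(0−52) = 52 − 41.08 = 10.92 → 11
  B: 227 − 179.33 = 47.67 → 48
  → #1B0B30
6% tint:
  R: 128 + 0.06×(255−128) = 128 + 7.62 = 135.62 → 136
  G: 52 + 0.06×(255−52) = 52 + 12.18 = 64.18 → 64
  B: 227 + 0.06×(255−227) = 227 + 1.68 = 228.68 → 229
  → #8840E5

#1B0B30, #8840E5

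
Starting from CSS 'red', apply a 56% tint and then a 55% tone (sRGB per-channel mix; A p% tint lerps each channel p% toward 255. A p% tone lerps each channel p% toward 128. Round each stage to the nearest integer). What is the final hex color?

CSS red is rgb(255, 0, 0).
Lerp each channel 56% toward 255:
  R: 255 + 0.56×(255−255) = 255 + 0 = 255 → 255
  G: 0 + 0.56×(255−0) = 0 + 142.8 = 142.8 → 143
  B: 0 + 0.56×(255−0) = 0 + 142.8 = 142.8 → 143
After the tint: rgb(255, 143, 143) = #FF8F8F.
Lerp each channel 55% toward 128:
  R: 255 + 0.55×(128−255) = 255 − 69.85 = 185.15 → 185
  G: 143 − 8.25 = 134.75 → 135
  B: 143 + 0.55×(128−143) = 143 − 8.25 = 134.75 → 135
rgb(185, 135, 135) = #B98787.

#B98787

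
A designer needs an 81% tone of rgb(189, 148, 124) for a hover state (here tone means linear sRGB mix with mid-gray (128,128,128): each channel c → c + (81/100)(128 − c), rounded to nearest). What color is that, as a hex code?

Lerp each channel 81% toward 128:
  R: 189 − 49.41 = 139.59 → 140
  G: 148 + 0.81×(128−148) = 148 − 16.2 = 131.8 → 132
  B: 124 + 0.81×(128−124) = 124 + 3.24 = 127.24 → 127
rgb(140, 132, 127) = #8C847F.

#8C847F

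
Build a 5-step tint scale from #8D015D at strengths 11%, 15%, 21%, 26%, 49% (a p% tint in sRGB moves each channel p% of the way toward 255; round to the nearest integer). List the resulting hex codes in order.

#9A1D6F, #9E2775, #A5367F, #AB4387, #C57DAC

#8D015D is rgb(141, 1, 93).
11%: (141 + 12.54 = 153.54→154, 1 + 27.94 = 28.94→29, 93 + 17.82 = 110.82→111) → #9A1D6F
15%: (141 + 17.1 = 158.1→158, 1 + 38.1 = 39.1→39, 93 + 24.3 = 117.3→117) → #9E2775
21%: (141 + 23.94 = 164.94→165, 1 + 53.34 = 54.34→54, 93 + 34.02 = 127.02→127) → #A5367F
26%: (141 + 29.64 = 170.64→171, 1 + 66.04 = 67.04→67, 93 + 42.12 = 135.12→135) → #AB4387
49%: (141 + 55.86 = 196.86→197, 1 + 124.46 = 125.46→125, 93 + 79.38 = 172.38→172) → #C57DAC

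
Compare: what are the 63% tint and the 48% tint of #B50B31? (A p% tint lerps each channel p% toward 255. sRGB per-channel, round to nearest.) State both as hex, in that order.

#E4A5B3, #D98094

#B50B31 is rgb(181, 11, 49).
63% tint:
  R: 181 + 0.63×(255−181) = 181 + 46.62 = 227.62 → 228
  G: 11 + 0.63×(255−11) = 11 + 153.72 = 164.72 → 165
  B: 49 + 0.63×(255−49) = 49 + 129.78 = 178.78 → 179
  → #E4A5B3
48% tint:
  R: 181 + 0.48×(255−181) = 181 + 35.52 = 216.52 → 217
  G: 11 + 117.12 = 128.12 → 128
  B: 49 + 0.48×(255−49) = 49 + 98.88 = 147.88 → 148
  → #D98094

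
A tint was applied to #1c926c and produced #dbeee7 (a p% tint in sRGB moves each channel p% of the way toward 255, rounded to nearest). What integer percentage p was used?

#1c926c is rgb(28, 146, 108); #dbeee7 is rgb(219, 238, 231).
On the R channel (widest range): 219 ≈ 28 + (p/100)(255 − 28), so p ≈ 100×(219 − 28)/(255 − 28) = 19100/227 = 84.14.
p = 84 reproduces all three channels after rounding.

84%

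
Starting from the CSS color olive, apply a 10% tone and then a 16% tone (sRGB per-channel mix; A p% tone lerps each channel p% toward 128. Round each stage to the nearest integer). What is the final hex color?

#80801F

CSS olive is rgb(128, 128, 0).
Per channel, c → c + 0.1(128 − c):
  R: 128 + 0 = 128 → 128
  G: 128 + 0.1×(128−128) = 128 + 0 = 128 → 128
  B: 0 + 12.8 = 12.8 → 13
After the tone: rgb(128, 128, 13) = #80800D.
Lerp each channel 16% toward 128:
  R: 128 + 0.16×(128−128) = 128 + 0 = 128 → 128
  G: 128 + 0.16×(128−128) = 128 + 0 = 128 → 128
  B: 13 + 18.4 = 31.4 → 31
rgb(128, 128, 31) = #80801F.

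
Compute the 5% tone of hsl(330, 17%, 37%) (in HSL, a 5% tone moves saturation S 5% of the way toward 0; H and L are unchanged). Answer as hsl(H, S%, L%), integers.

S moves 5% from 17 toward 0: 17 − 0.85 = 16.15 → 16.
H and L are unchanged.

hsl(330, 16%, 37%)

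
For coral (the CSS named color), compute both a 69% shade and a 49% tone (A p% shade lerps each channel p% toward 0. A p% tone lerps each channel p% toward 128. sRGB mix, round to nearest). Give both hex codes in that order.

#4F2719, #C17F68

CSS coral is rgb(255, 127, 80).
69% shade:
  R: 255 + 0.69×(0−255) = 255 − 175.95 = 79.05 → 79
  G: 127 + 0.69×(0−127) = 127 − 87.63 = 39.37 → 39
  B: 80 + 0.69×(0−80) = 80 − 55.2 = 24.8 → 25
  → #4F2719
49% tone:
  R: 255 + 0.49×(128−255) = 255 − 62.23 = 192.77 → 193
  G: 127 + 0.49 = 127.49 → 127
  B: 80 + 0.49×(128−80) = 80 + 23.52 = 103.52 → 104
  → #C17F68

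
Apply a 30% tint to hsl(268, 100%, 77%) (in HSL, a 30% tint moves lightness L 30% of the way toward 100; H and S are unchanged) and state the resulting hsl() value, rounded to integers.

L moves 30% from 77 toward 100: 77 + 6.9 = 83.9 → 84.
H and S are unchanged.

hsl(268, 100%, 84%)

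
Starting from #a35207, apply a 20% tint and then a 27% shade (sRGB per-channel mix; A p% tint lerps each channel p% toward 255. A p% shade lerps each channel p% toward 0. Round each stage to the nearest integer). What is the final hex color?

#a35207 is rgb(163, 82, 7).
A 20% tint moves each channel 20% toward 255:
  R: 163 + 18.4 = 181.4 → 181
  G: 82 + 34.6 = 116.6 → 117
  B: 7 + 49.6 = 56.6 → 57
After the tint: rgb(181, 117, 57) = #b57539.
Lerp each channel 27% toward 0:
  R: 181 − 48.87 = 132.13 → 132
  G: 117 + 0.27×(0−117) = 117 − 31.59 = 85.41 → 85
  B: 57 + 0.27×(0−57) = 57 − 15.39 = 41.61 → 42
rgb(132, 85, 42) = #84552a.

#84552a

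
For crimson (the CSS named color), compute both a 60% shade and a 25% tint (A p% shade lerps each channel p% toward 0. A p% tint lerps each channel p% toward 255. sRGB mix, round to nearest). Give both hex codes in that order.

CSS crimson is rgb(220, 20, 60).
60% shade:
  R: 220 − 132 = 88 → 88
  G: 20 + 0.6×(0−20) = 20 − 12 = 8 → 8
  B: 60 − 36 = 24 → 24
  → #580818
25% tint:
  R: 220 + 8.75 = 228.75 → 229
  G: 20 + 58.75 = 78.75 → 79
  B: 60 + 48.75 = 108.75 → 109
  → #E54F6D

#580818, #E54F6D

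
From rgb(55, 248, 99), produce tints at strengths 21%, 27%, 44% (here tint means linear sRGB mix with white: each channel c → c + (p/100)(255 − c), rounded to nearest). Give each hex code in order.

#61f984, #6dfa8d, #8ffba8

21%: (55 + 42 = 97→97, 248 + 1.47 = 249.47→249, 99 + 32.76 = 131.76→132) → #61f984
27%: (55 + 54 = 109→109, 248 + 1.89 = 249.89→250, 99 + 42.12 = 141.12→141) → #6dfa8d
44%: (55 + 88 = 143→143, 248 + 3.08 = 251.08→251, 99 + 68.64 = 167.64→168) → #8ffba8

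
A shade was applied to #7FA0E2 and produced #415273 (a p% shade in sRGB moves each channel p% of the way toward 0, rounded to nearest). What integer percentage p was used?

49%

#7FA0E2 is rgb(127, 160, 226); #415273 is rgb(65, 82, 115).
On the B channel (widest range): 115 ≈ 226 + (p/100)(0 − 226), so p ≈ 100×(115 − 226)/(0 − 226) = -11100/-226 = 49.12.
p = 49 reproduces all three channels after rounding.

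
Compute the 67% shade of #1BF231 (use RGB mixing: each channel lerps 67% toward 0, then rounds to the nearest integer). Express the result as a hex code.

#095010

#1BF231 is rgb(27, 242, 49).
A 67% shade moves each channel 67% toward 0:
  R: 27 + 0.67×(0−27) = 27 − 18.09 = 8.91 → 9
  G: 242 + 0.67×(0−242) = 242 − 162.14 = 79.86 → 80
  B: 49 − 32.83 = 16.17 → 16
rgb(9, 80, 16) = #095010.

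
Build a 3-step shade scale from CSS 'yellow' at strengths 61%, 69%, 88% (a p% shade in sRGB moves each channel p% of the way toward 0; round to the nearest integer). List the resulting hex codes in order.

CSS yellow is rgb(255, 255, 0).
61%: (255 − 155.55 = 99.45→99, 255 − 155.55 = 99.45→99, 0→0) → #636300
69%: (255 − 175.95 = 79.05→79, 255 − 175.95 = 79.05→79, 0→0) → #4F4F00
88%: (255 − 224.4 = 30.6→31, 255 − 224.4 = 30.6→31, 0→0) → #1F1F00

#636300, #4F4F00, #1F1F00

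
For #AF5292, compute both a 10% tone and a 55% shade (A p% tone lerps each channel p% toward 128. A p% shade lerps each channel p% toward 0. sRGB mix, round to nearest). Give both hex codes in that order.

#AA5790, #4F2542

#AF5292 is rgb(175, 82, 146).
10% tone:
  R: 175 − 4.7 = 170.3 → 170
  G: 82 + 0.1×(128−82) = 82 + 4.6 = 86.6 → 87
  B: 146 − 1.8 = 144.2 → 144
  → #AA5790
55% shade:
  R: 175 − 96.25 = 78.75 → 79
  G: 82 − 45.1 = 36.9 → 37
  B: 146 − 80.3 = 65.7 → 66
  → #4F2542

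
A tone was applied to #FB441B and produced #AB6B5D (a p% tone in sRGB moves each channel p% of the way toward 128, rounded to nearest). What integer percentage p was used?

65%

#FB441B is rgb(251, 68, 27); #AB6B5D is rgb(171, 107, 93).
On the R channel (widest range): 171 ≈ 251 + (p/100)(128 − 251), so p ≈ 100×(171 − 251)/(128 − 251) = -8000/-123 = 65.04.
p = 65 reproduces all three channels after rounding.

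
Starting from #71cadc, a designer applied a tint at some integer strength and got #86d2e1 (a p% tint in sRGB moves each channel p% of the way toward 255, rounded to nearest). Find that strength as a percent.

#71cadc is rgb(113, 202, 220); #86d2e1 is rgb(134, 210, 225).
On the R channel (widest range): 134 ≈ 113 + (p/100)(255 − 113), so p ≈ 100×(134 − 113)/(255 − 113) = 2100/142 = 14.79.
p = 15 reproduces all three channels after rounding.

15%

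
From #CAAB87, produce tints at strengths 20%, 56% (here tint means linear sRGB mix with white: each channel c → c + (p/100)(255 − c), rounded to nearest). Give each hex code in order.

#CAAB87 is rgb(202, 171, 135).
20%: (202 + 10.6 = 212.6→213, 171 + 16.8 = 187.8→188, 135 + 24 = 159→159) → #D5BC9F
56%: (202 + 29.68 = 231.68→232, 171 + 47.04 = 218.04→218, 135 + 67.2 = 202.2→202) → #E8DACA

#D5BC9F, #E8DACA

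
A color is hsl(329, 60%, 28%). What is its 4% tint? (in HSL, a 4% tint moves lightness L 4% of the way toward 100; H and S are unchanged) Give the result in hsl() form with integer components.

hsl(329, 60%, 31%)

L moves 4% from 28 toward 100: 28 + 2.88 = 30.88 → 31.
H and S are unchanged.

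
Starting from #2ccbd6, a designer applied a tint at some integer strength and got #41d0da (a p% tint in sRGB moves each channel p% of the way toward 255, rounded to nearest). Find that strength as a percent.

10%

#2ccbd6 is rgb(44, 203, 214); #41d0da is rgb(65, 208, 218).
On the R channel (widest range): 65 ≈ 44 + (p/100)(255 − 44), so p ≈ 100×(65 − 44)/(255 − 44) = 2100/211 = 9.95.
p = 10 reproduces all three channels after rounding.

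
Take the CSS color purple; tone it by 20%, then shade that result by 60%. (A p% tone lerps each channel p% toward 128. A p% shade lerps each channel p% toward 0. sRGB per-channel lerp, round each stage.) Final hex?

#330A33

CSS purple is rgb(128, 0, 128).
Per channel, c → c + 0.2(128 − c):
  R: 128 + 0 = 128 → 128
  G: 0 + 25.6 = 25.6 → 26
  B: 128 + 0.2×(128−128) = 128 + 0 = 128 → 128
After the tone: rgb(128, 26, 128) = #801A80.
Per channel, c → c + 0.6(0 − c):
  R: 128 + 0.6×(0−128) = 128 − 76.8 = 51.2 → 51
  G: 26 + 0.6×(0−26) = 26 − 15.6 = 10.4 → 10
  B: 128 + 0.6×(0−128) = 128 − 76.8 = 51.2 → 51
rgb(51, 10, 51) = #330A33.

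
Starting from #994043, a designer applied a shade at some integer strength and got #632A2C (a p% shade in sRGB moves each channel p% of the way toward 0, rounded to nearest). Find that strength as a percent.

#994043 is rgb(153, 64, 67); #632A2C is rgb(99, 42, 44).
On the R channel (widest range): 99 ≈ 153 + (p/100)(0 − 153), so p ≈ 100×(99 − 153)/(0 − 153) = -5400/-153 = 35.29.
p = 35 reproduces all three channels after rounding.

35%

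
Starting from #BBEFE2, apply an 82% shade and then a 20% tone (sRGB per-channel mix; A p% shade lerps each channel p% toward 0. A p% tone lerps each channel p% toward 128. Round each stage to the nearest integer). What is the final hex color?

#353C3A

#BBEFE2 is rgb(187, 239, 226).
Lerp each channel 82% toward 0:
  R: 187 + 0.82×(0−187) = 187 − 153.34 = 33.66 → 34
  G: 239 − 195.98 = 43.02 → 43
  B: 226 + 0.82×(0−226) = 226 − 185.32 = 40.68 → 41
After the shade: rgb(34, 43, 41) = #222B29.
A 20% tone moves each channel 20% toward 128:
  R: 34 + 18.8 = 52.8 → 53
  G: 43 + 17 = 60 → 60
  B: 41 + 17.4 = 58.4 → 58
rgb(53, 60, 58) = #353C3A.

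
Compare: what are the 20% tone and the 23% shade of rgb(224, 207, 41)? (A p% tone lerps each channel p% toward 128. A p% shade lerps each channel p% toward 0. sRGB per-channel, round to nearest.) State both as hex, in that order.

20% tone:
  R: 224 + 0.2×(128−224) = 224 − 19.2 = 204.8 → 205
  G: 207 + 0.2×(128−207) = 207 − 15.8 = 191.2 → 191
  B: 41 + 0.2×(128−41) = 41 + 17.4 = 58.4 → 58
  → #cdbf3a
23% shade:
  R: 224 + 0.23×(0−224) = 224 − 51.52 = 172.48 → 172
  G: 207 + 0.23×(0−207) = 207 − 47.61 = 159.39 → 159
  B: 41 − 9.43 = 31.57 → 32
  → #ac9f20

#cdbf3a, #ac9f20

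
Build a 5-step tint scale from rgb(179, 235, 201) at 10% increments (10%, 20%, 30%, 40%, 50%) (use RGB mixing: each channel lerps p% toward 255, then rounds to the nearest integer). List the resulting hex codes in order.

#BBEDCE, #C2EFD4, #CAF1D9, #D1F3DF, #D9F5E4

10%: (179 + 7.6 = 186.6→187, 235 + 2 = 237→237, 201 + 5.4 = 206.4→206) → #BBEDCE
20%: (179 + 15.2 = 194.2→194, 235 + 4 = 239→239, 201 + 10.8 = 211.8→212) → #C2EFD4
30%: (179 + 22.8 = 201.8→202, 235 + 6 = 241→241, 201 + 16.2 = 217.2→217) → #CAF1D9
40%: (179 + 30.4 = 209.4→209, 235 + 8 = 243→243, 201 + 21.6 = 222.6→223) → #D1F3DF
50%: (179 + 38 = 217→217, 235 + 10 = 245→245, 201 + 27 = 228→228) → #D9F5E4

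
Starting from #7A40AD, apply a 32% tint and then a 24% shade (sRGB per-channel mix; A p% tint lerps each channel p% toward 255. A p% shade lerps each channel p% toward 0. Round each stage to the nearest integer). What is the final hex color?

#7A40AD is rgb(122, 64, 173).
Per channel, c → c + 0.32(255 − c):
  R: 122 + 0.32×(255−122) = 122 + 42.56 = 164.56 → 165
  G: 64 + 61.12 = 125.12 → 125
  B: 173 + 26.24 = 199.24 → 199
After the tint: rgb(165, 125, 199) = #A57DC7.
A 24% shade moves each channel 24% toward 0:
  R: 165 − 39.6 = 125.4 → 125
  G: 125 + 0.24×(0−125) = 125 − 30 = 95 → 95
  B: 199 + 0.24×(0−199) = 199 − 47.76 = 151.24 → 151
rgb(125, 95, 151) = #7D5F97.

#7D5F97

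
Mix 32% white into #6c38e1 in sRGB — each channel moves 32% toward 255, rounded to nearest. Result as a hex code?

#9b78eb

#6c38e1 is rgb(108, 56, 225).
A 32% tint moves each channel 32% toward 255:
  R: 108 + 0.32×(255−108) = 108 + 47.04 = 155.04 → 155
  G: 56 + 63.68 = 119.68 → 120
  B: 225 + 9.6 = 234.6 → 235
rgb(155, 120, 235) = #9b78eb.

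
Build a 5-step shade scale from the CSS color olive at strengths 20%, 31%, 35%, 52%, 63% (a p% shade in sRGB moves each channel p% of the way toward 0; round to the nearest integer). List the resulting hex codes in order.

CSS olive is rgb(128, 128, 0).
20%: (128 − 25.6 = 102.4→102, 128 − 25.6 = 102.4→102, 0→0) → #666600
31%: (128 − 39.68 = 88.32→88, 128 − 39.68 = 88.32→88, 0→0) → #585800
35%: (128 − 44.8 = 83.2→83, 128 − 44.8 = 83.2→83, 0→0) → #535300
52%: (128 − 66.56 = 61.44→61, 128 − 66.56 = 61.44→61, 0→0) → #3D3D00
63%: (128 − 80.64 = 47.36→47, 128 − 80.64 = 47.36→47, 0→0) → #2F2F00

#666600, #585800, #535300, #3D3D00, #2F2F00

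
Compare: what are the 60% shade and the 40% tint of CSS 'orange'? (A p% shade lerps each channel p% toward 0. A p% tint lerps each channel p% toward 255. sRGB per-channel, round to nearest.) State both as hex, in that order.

#664200, #FFC966

CSS orange is rgb(255, 165, 0).
60% shade:
  R: 255 − 153 = 102 → 102
  G: 165 − 99 = 66 → 66
  B: 0 + 0 = 0 → 0
  → #664200
40% tint:
  R: 255 + 0.4×(255−255) = 255 + 0 = 255 → 255
  G: 165 + 36 = 201 → 201
  B: 0 + 102 = 102 → 102
  → #FFC966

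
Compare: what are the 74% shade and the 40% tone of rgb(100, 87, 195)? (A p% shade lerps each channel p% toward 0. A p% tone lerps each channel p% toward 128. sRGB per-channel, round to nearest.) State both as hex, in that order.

#1A1733, #6F67A8

74% shade:
  R: 100 − 74 = 26 → 26
  G: 87 + 0.74×(0−87) = 87 − 64.38 = 22.62 → 23
  B: 195 + 0.74×(0−195) = 195 − 144.3 = 50.7 → 51
  → #1A1733
40% tone:
  R: 100 + 11.2 = 111.2 → 111
  G: 87 + 0.4×(128−87) = 87 + 16.4 = 103.4 → 103
  B: 195 + 0.4×(128−195) = 195 − 26.8 = 168.2 → 168
  → #6F67A8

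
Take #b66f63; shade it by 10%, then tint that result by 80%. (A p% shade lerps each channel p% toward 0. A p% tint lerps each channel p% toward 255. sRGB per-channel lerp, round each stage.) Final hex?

#b66f63 is rgb(182, 111, 99).
Per channel, c → c + 0.1(0 − c):
  R: 182 − 18.2 = 163.8 → 164
  G: 111 − 11.1 = 99.9 → 100
  B: 99 − 9.9 = 89.1 → 89
After the shade: rgb(164, 100, 89) = #a46459.
Lerp each channel 80% toward 255:
  R: 164 + 72.8 = 236.8 → 237
  G: 100 + 124 = 224 → 224
  B: 89 + 0.8×(255−89) = 89 + 132.8 = 221.8 → 222
rgb(237, 224, 222) = #ede0de.

#ede0de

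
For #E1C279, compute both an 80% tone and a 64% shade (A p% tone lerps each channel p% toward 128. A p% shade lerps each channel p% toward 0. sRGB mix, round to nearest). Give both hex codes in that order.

#938D7F, #51462C

#E1C279 is rgb(225, 194, 121).
80% tone:
  R: 225 − 77.6 = 147.4 → 147
  G: 194 + 0.8×(128−194) = 194 − 52.8 = 141.2 → 141
  B: 121 + 0.8×(128−121) = 121 + 5.6 = 126.6 → 127
  → #938D7F
64% shade:
  R: 225 + 0.64×(0−225) = 225 − 144 = 81 → 81
  G: 194 − 124.16 = 69.84 → 70
  B: 121 − 77.44 = 43.56 → 44
  → #51462C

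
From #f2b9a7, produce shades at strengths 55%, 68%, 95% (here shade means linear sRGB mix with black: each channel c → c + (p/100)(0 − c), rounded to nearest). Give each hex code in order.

#6d534b, #4d3b35, #0c0908

#f2b9a7 is rgb(242, 185, 167).
55%: (242 − 133.1 = 108.9→109, 185 − 101.75 = 83.25→83, 167 − 91.85 = 75.15→75) → #6d534b
68%: (242 − 164.56 = 77.44→77, 185 − 125.8 = 59.2→59, 167 − 113.56 = 53.44→53) → #4d3b35
95%: (242 − 229.9 = 12.1→12, 185 − 175.75 = 9.25→9, 167 − 158.65 = 8.35→8) → #0c0908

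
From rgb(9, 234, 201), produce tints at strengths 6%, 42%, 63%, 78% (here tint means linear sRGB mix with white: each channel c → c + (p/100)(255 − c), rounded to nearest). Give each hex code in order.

6%: (9 + 14.76 = 23.76→24, 234 + 1.26 = 235.26→235, 201 + 3.24 = 204.24→204) → #18ebcc
42%: (9 + 103.32 = 112.32→112, 234 + 8.82 = 242.82→243, 201 + 22.68 = 223.68→224) → #70f3e0
63%: (9 + 154.98 = 163.98→164, 234 + 13.23 = 247.23→247, 201 + 34.02 = 235.02→235) → #a4f7eb
78%: (9 + 191.88 = 200.88→201, 234 + 16.38 = 250.38→250, 201 + 42.12 = 243.12→243) → #c9faf3

#18ebcc, #70f3e0, #a4f7eb, #c9faf3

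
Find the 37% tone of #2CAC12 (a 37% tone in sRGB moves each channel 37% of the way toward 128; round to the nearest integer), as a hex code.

#4B9C3B

#2CAC12 is rgb(44, 172, 18).
Lerp each channel 37% toward 128:
  R: 44 + 31.08 = 75.08 → 75
  G: 172 − 16.28 = 155.72 → 156
  B: 18 + 40.7 = 58.7 → 59
rgb(75, 156, 59) = #4B9C3B.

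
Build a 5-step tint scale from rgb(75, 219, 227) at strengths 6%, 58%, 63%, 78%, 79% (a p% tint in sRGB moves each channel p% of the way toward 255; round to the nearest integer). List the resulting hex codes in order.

6%: (75 + 10.8 = 85.8→86, 219 + 2.16 = 221.16→221, 227 + 1.68 = 228.68→229) → #56DDE5
58%: (75 + 104.4 = 179.4→179, 219 + 20.88 = 239.88→240, 227 + 16.24 = 243.24→243) → #B3F0F3
63%: (75 + 113.4 = 188.4→188, 219 + 22.68 = 241.68→242, 227 + 17.64 = 244.64→245) → #BCF2F5
78%: (75 + 140.4 = 215.4→215, 219 + 28.08 = 247.08→247, 227 + 21.84 = 248.84→249) → #D7F7F9
79%: (75 + 142.2 = 217.2→217, 219 + 28.44 = 247.44→247, 227 + 22.12 = 249.12→249) → #D9F7F9

#56DDE5, #B3F0F3, #BCF2F5, #D7F7F9, #D9F7F9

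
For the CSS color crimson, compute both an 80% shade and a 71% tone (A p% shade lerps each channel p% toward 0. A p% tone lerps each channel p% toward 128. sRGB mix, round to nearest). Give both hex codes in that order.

CSS crimson is rgb(220, 20, 60).
80% shade:
  R: 220 + 0.8×(0−220) = 220 − 176 = 44 → 44
  G: 20 − 16 = 4 → 4
  B: 60 − 48 = 12 → 12
  → #2C040C
71% tone:
  R: 220 + 0.71×(128−220) = 220 − 65.32 = 154.68 → 155
  G: 20 + 0.71×(128−20) = 20 + 76.68 = 96.68 → 97
  B: 60 + 0.71×(128−60) = 60 + 48.28 = 108.28 → 108
  → #9B616C

#2C040C, #9B616C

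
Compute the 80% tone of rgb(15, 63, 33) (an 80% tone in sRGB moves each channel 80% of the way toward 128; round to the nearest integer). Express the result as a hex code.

#69736d

Per channel, c → c + 0.8(128 − c):
  R: 15 + 90.4 = 105.4 → 105
  G: 63 + 0.8×(128−63) = 63 + 52 = 115 → 115
  B: 33 + 76 = 109 → 109
rgb(105, 115, 109) = #69736d.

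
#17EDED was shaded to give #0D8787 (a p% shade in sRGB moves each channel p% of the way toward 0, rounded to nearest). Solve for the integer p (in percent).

#17EDED is rgb(23, 237, 237); #0D8787 is rgb(13, 135, 135).
On the G channel (widest range): 135 ≈ 237 + (p/100)(0 − 237), so p ≈ 100×(135 − 237)/(0 − 237) = -10200/-237 = 43.04.
p = 43 reproduces all three channels after rounding.

43%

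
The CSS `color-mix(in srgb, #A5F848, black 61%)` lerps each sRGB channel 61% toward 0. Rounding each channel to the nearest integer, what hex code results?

#A5F848 is rgb(165, 248, 72).
Per channel, c → c + 0.61(0 − c):
  R: 165 + 0.61×(0−165) = 165 − 100.65 = 64.35 → 64
  G: 248 − 151.28 = 96.72 → 97
  B: 72 + 0.61×(0−72) = 72 − 43.92 = 28.08 → 28
rgb(64, 97, 28) = #40611C.

#40611C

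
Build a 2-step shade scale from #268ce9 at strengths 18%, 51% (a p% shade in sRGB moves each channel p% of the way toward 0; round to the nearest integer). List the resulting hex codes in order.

#268ce9 is rgb(38, 140, 233).
18%: (38 − 6.84 = 31.16→31, 140 − 25.2 = 114.8→115, 233 − 41.94 = 191.06→191) → #1f73bf
51%: (38 − 19.38 = 18.62→19, 140 − 71.4 = 68.6→69, 233 − 118.83 = 114.17→114) → #134572

#1f73bf, #134572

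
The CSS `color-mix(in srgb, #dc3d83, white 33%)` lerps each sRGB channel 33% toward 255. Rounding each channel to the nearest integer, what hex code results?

#dc3d83 is rgb(220, 61, 131).
Lerp each channel 33% toward 255:
  R: 220 + 0.33×(255−220) = 220 + 11.55 = 231.55 → 232
  G: 61 + 64.02 = 125.02 → 125
  B: 131 + 0.33×(255−131) = 131 + 40.92 = 171.92 → 172
rgb(232, 125, 172) = #e87dac.

#e87dac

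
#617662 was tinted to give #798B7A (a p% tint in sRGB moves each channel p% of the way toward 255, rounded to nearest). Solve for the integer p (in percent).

#617662 is rgb(97, 118, 98); #798B7A is rgb(121, 139, 122).
On the R channel (widest range): 121 ≈ 97 + (p/100)(255 − 97), so p ≈ 100×(121 − 97)/(255 − 97) = 2400/158 = 15.19.
p = 15 reproduces all three channels after rounding.

15%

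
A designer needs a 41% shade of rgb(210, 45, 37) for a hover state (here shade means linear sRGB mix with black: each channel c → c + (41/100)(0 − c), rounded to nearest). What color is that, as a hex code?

Per channel, c → c + 0.41(0 − c):
  R: 210 − 86.1 = 123.9 → 124
  G: 45 − 18.45 = 26.55 → 27
  B: 37 + 0.41×(0−37) = 37 − 15.17 = 21.83 → 22
rgb(124, 27, 22) = #7C1B16.

#7C1B16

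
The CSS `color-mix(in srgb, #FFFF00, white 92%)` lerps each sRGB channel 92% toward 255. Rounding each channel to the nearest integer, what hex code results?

#FFFF00 is rgb(255, 255, 0).
A 92% tint moves each channel 92% toward 255:
  R: 255 + 0.92×(255−255) = 255 + 0 = 255 → 255
  G: 255 + 0 = 255 → 255
  B: 0 + 0.92×(255−0) = 0 + 234.6 = 234.6 → 235
rgb(255, 255, 235) = #FFFFEB.

#FFFFEB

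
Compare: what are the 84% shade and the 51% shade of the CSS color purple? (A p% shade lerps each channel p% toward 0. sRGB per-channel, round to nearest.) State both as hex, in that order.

#140014, #3F003F

CSS purple is rgb(128, 0, 128).
84% shade:
  R: 128 + 0.84×(0−128) = 128 − 107.52 = 20.48 → 20
  G: 0 + 0 = 0 → 0
  B: 128 − 107.52 = 20.48 → 20
  → #140014
51% shade:
  R: 128 + 0.51×(0−128) = 128 − 65.28 = 62.72 → 63
  G: 0 + 0.51×(0−0) = 0 + 0 = 0 → 0
  B: 128 + 0.51×(0−128) = 128 − 65.28 = 62.72 → 63
  → #3F003F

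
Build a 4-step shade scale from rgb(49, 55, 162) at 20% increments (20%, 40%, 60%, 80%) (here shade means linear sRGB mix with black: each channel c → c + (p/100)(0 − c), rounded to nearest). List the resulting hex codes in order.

#272C82, #1D2161, #141641, #0A0B20

20%: (49 − 9.8 = 39.2→39, 55 − 11 = 44→44, 162 − 32.4 = 129.6→130) → #272C82
40%: (49 − 19.6 = 29.4→29, 55 − 22 = 33→33, 162 − 64.8 = 97.2→97) → #1D2161
60%: (49 − 29.4 = 19.6→20, 55 − 33 = 22→22, 162 − 97.2 = 64.8→65) → #141641
80%: (49 − 39.2 = 9.8→10, 55 − 44 = 11→11, 162 − 129.6 = 32.4→32) → #0A0B20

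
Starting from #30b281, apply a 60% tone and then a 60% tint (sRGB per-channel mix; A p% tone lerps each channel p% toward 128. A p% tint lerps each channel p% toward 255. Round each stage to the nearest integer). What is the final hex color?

#30b281 is rgb(48, 178, 129).
A 60% tone moves each channel 60% toward 128:
  R: 48 + 0.6×(128−48) = 48 + 48 = 96 → 96
  G: 178 − 30 = 148 → 148
  B: 129 − 0.6 = 128.4 → 128
After the tone: rgb(96, 148, 128) = #609480.
Lerp each channel 60% toward 255:
  R: 96 + 95.4 = 191.4 → 191
  G: 148 + 64.2 = 212.2 → 212
  B: 128 + 76.2 = 204.2 → 204
rgb(191, 212, 204) = #bfd4cc.

#bfd4cc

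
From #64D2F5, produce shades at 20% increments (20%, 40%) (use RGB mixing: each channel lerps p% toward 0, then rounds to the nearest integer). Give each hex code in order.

#50A8C4, #3C7E93

#64D2F5 is rgb(100, 210, 245).
20%: (100 − 20 = 80→80, 210 − 42 = 168→168, 245 − 49 = 196→196) → #50A8C4
40%: (100 − 40 = 60→60, 210 − 84 = 126→126, 245 − 98 = 147→147) → #3C7E93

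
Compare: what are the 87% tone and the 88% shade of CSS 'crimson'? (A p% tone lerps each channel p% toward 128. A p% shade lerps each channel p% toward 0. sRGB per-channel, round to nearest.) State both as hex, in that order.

#8c7277, #1a0207

CSS crimson is rgb(220, 20, 60).
87% tone:
  R: 220 + 0.87×(128−220) = 220 − 80.04 = 139.96 → 140
  G: 20 + 0.87×(128−20) = 20 + 93.96 = 113.96 → 114
  B: 60 + 0.87×(128−60) = 60 + 59.16 = 119.16 → 119
  → #8c7277
88% shade:
  R: 220 + 0.88×(0−220) = 220 − 193.6 = 26.4 → 26
  G: 20 − 17.6 = 2.4 → 2
  B: 60 + 0.88×(0−60) = 60 − 52.8 = 7.2 → 7
  → #1a0207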